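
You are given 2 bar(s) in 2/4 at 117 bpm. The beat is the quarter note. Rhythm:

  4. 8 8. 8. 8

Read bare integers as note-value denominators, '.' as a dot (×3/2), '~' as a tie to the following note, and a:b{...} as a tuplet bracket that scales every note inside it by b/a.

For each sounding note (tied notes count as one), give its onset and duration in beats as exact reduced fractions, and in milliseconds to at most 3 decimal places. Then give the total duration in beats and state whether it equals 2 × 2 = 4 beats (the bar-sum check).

1) 0.0ms=0b +769.231ms=3/2b
2) 769.231ms=3/2b +256.41ms=1/2b
3) 1025.641ms=2b +384.615ms=3/4b
4) 1410.256ms=11/4b +384.615ms=3/4b
5) 1794.872ms=7/2b +256.41ms=1/2b
Σ=4b of 4 (117bpm 2/4) — PASS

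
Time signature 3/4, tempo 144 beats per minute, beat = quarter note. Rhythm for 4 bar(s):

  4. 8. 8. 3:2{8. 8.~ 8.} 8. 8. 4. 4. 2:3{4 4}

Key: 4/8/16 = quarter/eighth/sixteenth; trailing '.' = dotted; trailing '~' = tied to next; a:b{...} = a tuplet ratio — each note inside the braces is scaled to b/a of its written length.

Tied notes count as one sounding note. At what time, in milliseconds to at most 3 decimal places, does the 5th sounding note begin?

note 5 onset = 7/2b = 1458.333ms

1. 0.0ms @ 0 + 625.0ms (3/2)
2. 625.0ms @ 3/2 + 312.5ms (3/4)
3. 937.5ms @ 9/4 + 312.5ms (3/4)
4. 1250.0ms @ 3 + 208.333ms (1/2)
5. 1458.333ms @ 7/2 + 416.667ms (1)
6. 1875.0ms @ 9/2 + 312.5ms (3/4)
7. 2187.5ms @ 21/4 + 312.5ms (3/4)
8. 2500.0ms @ 6 + 625.0ms (3/2)
9. 3125.0ms @ 15/2 + 625.0ms (3/2)
10. 3750.0ms @ 9 + 625.0ms (3/2)
11. 4375.0ms @ 21/2 + 625.0ms (3/2)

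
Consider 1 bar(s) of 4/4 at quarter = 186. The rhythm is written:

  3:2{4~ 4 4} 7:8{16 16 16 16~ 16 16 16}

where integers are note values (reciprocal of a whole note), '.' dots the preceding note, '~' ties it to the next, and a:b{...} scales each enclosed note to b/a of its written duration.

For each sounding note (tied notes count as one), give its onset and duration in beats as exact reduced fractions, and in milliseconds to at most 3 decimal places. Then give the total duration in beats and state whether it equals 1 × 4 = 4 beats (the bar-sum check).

1) 0.0ms=0b +430.108ms=4/3b
2) 430.108ms=4/3b +215.054ms=2/3b
3) 645.161ms=2b +92.166ms=2/7b
4) 737.327ms=16/7b +92.166ms=2/7b
5) 829.493ms=18/7b +92.166ms=2/7b
6) 921.659ms=20/7b +184.332ms=4/7b
7) 1105.991ms=24/7b +92.166ms=2/7b
8) 1198.157ms=26/7b +92.166ms=2/7b
Σ=4b of 4 (186bpm 4/4) — PASS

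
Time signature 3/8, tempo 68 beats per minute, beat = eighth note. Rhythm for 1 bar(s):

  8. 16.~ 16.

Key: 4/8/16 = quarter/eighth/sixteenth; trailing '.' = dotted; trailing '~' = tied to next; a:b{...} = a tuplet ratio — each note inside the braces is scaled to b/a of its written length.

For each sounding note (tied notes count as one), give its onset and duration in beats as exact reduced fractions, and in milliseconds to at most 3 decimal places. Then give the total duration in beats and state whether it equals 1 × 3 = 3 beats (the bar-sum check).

1) 0.0ms=0b +1323.529ms=3/2b
2) 1323.529ms=3/2b +1323.529ms=3/2b
Σ=3b of 3 (68bpm 3/8) — PASS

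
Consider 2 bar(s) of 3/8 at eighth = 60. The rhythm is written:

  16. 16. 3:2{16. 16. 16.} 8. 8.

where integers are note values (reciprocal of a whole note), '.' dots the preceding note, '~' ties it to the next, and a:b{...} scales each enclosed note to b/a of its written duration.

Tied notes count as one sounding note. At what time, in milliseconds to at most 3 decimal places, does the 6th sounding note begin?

1. 0.0ms @ 0 + 750.0ms (3/4)
2. 750.0ms @ 3/4 + 750.0ms (3/4)
3. 1500.0ms @ 3/2 + 500.0ms (1/2)
4. 2000.0ms @ 2 + 500.0ms (1/2)
5. 2500.0ms @ 5/2 + 500.0ms (1/2)
6. 3000.0ms @ 3 + 1500.0ms (3/2)
7. 4500.0ms @ 9/2 + 1500.0ms (3/2)

note 6 onset = 3b = 3000.0ms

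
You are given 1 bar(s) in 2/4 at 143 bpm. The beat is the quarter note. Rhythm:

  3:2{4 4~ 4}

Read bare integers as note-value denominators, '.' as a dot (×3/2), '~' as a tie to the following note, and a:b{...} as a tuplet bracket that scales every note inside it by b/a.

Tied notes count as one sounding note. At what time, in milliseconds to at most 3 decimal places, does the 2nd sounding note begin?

1. 0.0ms @ 0 + 279.72ms (2/3)
2. 279.72ms @ 2/3 + 559.441ms (4/3)

note 2 onset = 2/3b = 279.72ms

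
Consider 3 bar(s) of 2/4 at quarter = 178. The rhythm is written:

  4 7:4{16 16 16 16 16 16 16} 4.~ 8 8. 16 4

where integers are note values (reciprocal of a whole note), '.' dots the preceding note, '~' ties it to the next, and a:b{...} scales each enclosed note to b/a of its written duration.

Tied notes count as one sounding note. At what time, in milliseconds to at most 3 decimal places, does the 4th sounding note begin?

note 4 onset = 9/7b = 433.387ms

1. 0.0ms @ 0 + 337.079ms (1)
2. 337.079ms @ 1 + 48.154ms (1/7)
3. 385.233ms @ 8/7 + 48.154ms (1/7)
4. 433.387ms @ 9/7 + 48.154ms (1/7)
5. 481.541ms @ 10/7 + 48.154ms (1/7)
6. 529.695ms @ 11/7 + 48.154ms (1/7)
7. 577.849ms @ 12/7 + 48.154ms (1/7)
8. 626.003ms @ 13/7 + 48.154ms (1/7)
9. 674.157ms @ 2 + 674.157ms (2)
10. 1348.315ms @ 4 + 252.809ms (3/4)
11. 1601.124ms @ 19/4 + 84.27ms (1/4)
12. 1685.393ms @ 5 + 337.079ms (1)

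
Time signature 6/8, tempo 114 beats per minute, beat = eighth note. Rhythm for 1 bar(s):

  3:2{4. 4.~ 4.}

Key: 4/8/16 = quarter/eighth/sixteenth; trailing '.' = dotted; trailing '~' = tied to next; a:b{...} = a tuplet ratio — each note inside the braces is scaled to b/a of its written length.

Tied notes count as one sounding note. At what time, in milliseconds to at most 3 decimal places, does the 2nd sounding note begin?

1. 0.0ms @ 0 + 1052.632ms (2)
2. 1052.632ms @ 2 + 2105.263ms (4)

note 2 onset = 2b = 1052.632ms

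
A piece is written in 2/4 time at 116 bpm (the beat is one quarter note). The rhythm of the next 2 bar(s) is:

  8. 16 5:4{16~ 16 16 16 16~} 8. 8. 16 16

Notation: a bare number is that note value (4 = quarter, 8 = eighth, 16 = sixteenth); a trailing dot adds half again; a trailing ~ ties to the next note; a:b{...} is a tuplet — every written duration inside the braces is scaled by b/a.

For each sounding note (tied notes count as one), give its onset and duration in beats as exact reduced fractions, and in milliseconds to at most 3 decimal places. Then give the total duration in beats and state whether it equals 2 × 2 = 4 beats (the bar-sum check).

1) 0.0ms=0b +387.931ms=3/4b
2) 387.931ms=3/4b +129.31ms=1/4b
3) 517.241ms=1b +206.897ms=2/5b
4) 724.138ms=7/5b +103.448ms=1/5b
5) 827.586ms=8/5b +103.448ms=1/5b
6) 931.034ms=9/5b +491.379ms=19/20b
7) 1422.414ms=11/4b +387.931ms=3/4b
8) 1810.345ms=7/2b +129.31ms=1/4b
9) 1939.655ms=15/4b +129.31ms=1/4b
Σ=4b of 4 (116bpm 2/4) — PASS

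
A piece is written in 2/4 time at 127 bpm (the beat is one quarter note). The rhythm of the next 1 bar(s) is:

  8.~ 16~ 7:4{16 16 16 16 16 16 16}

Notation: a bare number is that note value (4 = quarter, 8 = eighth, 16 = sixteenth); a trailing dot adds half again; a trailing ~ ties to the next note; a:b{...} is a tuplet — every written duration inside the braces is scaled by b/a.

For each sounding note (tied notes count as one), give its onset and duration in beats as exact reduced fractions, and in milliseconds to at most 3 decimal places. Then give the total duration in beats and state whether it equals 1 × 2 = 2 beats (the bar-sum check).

1) 0.0ms=0b +539.933ms=8/7b
2) 539.933ms=8/7b +67.492ms=1/7b
3) 607.424ms=9/7b +67.492ms=1/7b
4) 674.916ms=10/7b +67.492ms=1/7b
5) 742.407ms=11/7b +67.492ms=1/7b
6) 809.899ms=12/7b +67.492ms=1/7b
7) 877.39ms=13/7b +67.492ms=1/7b
Σ=2b of 2 (127bpm 2/4) — PASS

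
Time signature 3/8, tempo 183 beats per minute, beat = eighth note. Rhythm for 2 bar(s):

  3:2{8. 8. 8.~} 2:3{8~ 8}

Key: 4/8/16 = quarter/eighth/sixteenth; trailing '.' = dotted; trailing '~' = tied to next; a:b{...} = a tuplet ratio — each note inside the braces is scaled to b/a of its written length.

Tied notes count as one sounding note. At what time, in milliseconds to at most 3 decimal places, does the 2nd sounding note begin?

1. 0.0ms @ 0 + 327.869ms (1)
2. 327.869ms @ 1 + 327.869ms (1)
3. 655.738ms @ 2 + 1311.475ms (4)

note 2 onset = 1b = 327.869ms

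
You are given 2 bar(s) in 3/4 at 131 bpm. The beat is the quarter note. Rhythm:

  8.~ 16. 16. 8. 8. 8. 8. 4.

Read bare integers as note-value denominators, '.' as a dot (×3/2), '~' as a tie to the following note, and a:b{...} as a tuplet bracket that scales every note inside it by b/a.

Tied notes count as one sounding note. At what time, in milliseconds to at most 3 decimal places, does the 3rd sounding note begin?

note 3 onset = 3/2b = 687.023ms

1. 0.0ms @ 0 + 515.267ms (9/8)
2. 515.267ms @ 9/8 + 171.756ms (3/8)
3. 687.023ms @ 3/2 + 343.511ms (3/4)
4. 1030.534ms @ 9/4 + 343.511ms (3/4)
5. 1374.046ms @ 3 + 343.511ms (3/4)
6. 1717.557ms @ 15/4 + 343.511ms (3/4)
7. 2061.069ms @ 9/2 + 687.023ms (3/2)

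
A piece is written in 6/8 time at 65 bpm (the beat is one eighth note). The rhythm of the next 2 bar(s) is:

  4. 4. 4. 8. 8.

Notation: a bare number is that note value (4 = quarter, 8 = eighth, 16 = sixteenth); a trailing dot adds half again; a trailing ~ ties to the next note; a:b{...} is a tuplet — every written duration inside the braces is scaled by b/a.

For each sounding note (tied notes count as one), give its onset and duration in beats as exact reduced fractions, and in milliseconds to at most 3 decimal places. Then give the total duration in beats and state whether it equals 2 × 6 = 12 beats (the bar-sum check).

1) 0.0ms=0b +2769.231ms=3b
2) 2769.231ms=3b +2769.231ms=3b
3) 5538.462ms=6b +2769.231ms=3b
4) 8307.692ms=9b +1384.615ms=3/2b
5) 9692.308ms=21/2b +1384.615ms=3/2b
Σ=12b of 12 (65bpm 6/8) — PASS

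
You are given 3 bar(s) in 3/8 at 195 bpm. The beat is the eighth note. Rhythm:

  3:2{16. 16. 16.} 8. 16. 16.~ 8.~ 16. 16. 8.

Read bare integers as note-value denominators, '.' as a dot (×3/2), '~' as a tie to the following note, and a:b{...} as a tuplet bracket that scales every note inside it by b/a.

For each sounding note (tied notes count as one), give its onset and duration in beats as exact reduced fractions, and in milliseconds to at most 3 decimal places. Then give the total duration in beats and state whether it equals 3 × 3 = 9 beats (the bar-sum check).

1) 0.0ms=0b +153.846ms=1/2b
2) 153.846ms=1/2b +153.846ms=1/2b
3) 307.692ms=1b +153.846ms=1/2b
4) 461.538ms=3/2b +461.538ms=3/2b
5) 923.077ms=3b +230.769ms=3/4b
6) 1153.846ms=15/4b +923.077ms=3b
7) 2076.923ms=27/4b +230.769ms=3/4b
8) 2307.692ms=15/2b +461.538ms=3/2b
Σ=9b of 9 (195bpm 3/8) — PASS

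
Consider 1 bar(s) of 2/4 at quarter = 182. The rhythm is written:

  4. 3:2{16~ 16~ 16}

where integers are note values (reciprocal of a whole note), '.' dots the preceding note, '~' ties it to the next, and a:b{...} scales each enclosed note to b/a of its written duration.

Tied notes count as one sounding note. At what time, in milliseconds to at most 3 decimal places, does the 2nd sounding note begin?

1. 0.0ms @ 0 + 494.505ms (3/2)
2. 494.505ms @ 3/2 + 164.835ms (1/2)

note 2 onset = 3/2b = 494.505ms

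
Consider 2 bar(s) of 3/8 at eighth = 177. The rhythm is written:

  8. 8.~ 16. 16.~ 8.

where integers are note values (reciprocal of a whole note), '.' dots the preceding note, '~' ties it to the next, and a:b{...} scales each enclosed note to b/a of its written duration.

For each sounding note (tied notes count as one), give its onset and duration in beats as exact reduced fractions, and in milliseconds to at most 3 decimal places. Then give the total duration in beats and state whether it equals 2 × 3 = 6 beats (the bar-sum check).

1) 0.0ms=0b +508.475ms=3/2b
2) 508.475ms=3/2b +762.712ms=9/4b
3) 1271.186ms=15/4b +762.712ms=9/4b
Σ=6b of 6 (177bpm 3/8) — PASS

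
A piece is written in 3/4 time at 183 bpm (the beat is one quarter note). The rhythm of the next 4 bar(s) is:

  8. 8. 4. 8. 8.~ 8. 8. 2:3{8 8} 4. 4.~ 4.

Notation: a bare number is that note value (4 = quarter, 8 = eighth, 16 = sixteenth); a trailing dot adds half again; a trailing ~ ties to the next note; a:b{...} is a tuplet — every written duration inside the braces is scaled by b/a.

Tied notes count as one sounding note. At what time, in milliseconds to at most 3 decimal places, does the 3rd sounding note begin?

note 3 onset = 3/2b = 491.803ms

1. 0.0ms @ 0 + 245.902ms (3/4)
2. 245.902ms @ 3/4 + 245.902ms (3/4)
3. 491.803ms @ 3/2 + 491.803ms (3/2)
4. 983.607ms @ 3 + 245.902ms (3/4)
5. 1229.508ms @ 15/4 + 491.803ms (3/2)
6. 1721.311ms @ 21/4 + 245.902ms (3/4)
7. 1967.213ms @ 6 + 245.902ms (3/4)
8. 2213.115ms @ 27/4 + 245.902ms (3/4)
9. 2459.016ms @ 15/2 + 491.803ms (3/2)
10. 2950.82ms @ 9 + 983.607ms (3)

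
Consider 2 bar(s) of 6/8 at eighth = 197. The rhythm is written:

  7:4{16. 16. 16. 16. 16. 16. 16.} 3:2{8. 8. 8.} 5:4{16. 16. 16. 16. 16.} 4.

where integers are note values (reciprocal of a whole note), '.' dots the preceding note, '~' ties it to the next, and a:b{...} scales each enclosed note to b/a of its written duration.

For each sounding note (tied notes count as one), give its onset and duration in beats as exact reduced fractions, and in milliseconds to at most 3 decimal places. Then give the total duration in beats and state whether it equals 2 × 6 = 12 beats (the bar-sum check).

1) 0.0ms=0b +130.529ms=3/7b
2) 130.529ms=3/7b +130.529ms=3/7b
3) 261.059ms=6/7b +130.529ms=3/7b
4) 391.588ms=9/7b +130.529ms=3/7b
5) 522.117ms=12/7b +130.529ms=3/7b
6) 652.647ms=15/7b +130.529ms=3/7b
7) 783.176ms=18/7b +130.529ms=3/7b
8) 913.706ms=3b +304.569ms=1b
9) 1218.274ms=4b +304.569ms=1b
10) 1522.843ms=5b +304.569ms=1b
11) 1827.411ms=6b +182.741ms=3/5b
12) 2010.152ms=33/5b +182.741ms=3/5b
13) 2192.893ms=36/5b +182.741ms=3/5b
14) 2375.635ms=39/5b +182.741ms=3/5b
15) 2558.376ms=42/5b +182.741ms=3/5b
16) 2741.117ms=9b +913.706ms=3b
Σ=12b of 12 (197bpm 6/8) — PASS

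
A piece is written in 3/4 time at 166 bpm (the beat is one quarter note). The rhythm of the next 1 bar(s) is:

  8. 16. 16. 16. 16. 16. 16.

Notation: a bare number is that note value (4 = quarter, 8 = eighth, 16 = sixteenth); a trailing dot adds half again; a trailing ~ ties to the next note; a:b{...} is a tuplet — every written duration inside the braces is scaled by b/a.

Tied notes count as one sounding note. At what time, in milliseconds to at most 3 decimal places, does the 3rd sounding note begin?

1. 0.0ms @ 0 + 271.084ms (3/4)
2. 271.084ms @ 3/4 + 135.542ms (3/8)
3. 406.627ms @ 9/8 + 135.542ms (3/8)
4. 542.169ms @ 3/2 + 135.542ms (3/8)
5. 677.711ms @ 15/8 + 135.542ms (3/8)
6. 813.253ms @ 9/4 + 135.542ms (3/8)
7. 948.795ms @ 21/8 + 135.542ms (3/8)

note 3 onset = 9/8b = 406.627ms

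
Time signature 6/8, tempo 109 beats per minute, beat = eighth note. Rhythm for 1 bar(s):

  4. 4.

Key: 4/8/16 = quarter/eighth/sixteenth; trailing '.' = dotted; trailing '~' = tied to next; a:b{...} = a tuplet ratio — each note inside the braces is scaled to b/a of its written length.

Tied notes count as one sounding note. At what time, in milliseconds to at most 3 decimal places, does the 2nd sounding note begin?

note 2 onset = 3b = 1651.376ms

1. 0.0ms @ 0 + 1651.376ms (3)
2. 1651.376ms @ 3 + 1651.376ms (3)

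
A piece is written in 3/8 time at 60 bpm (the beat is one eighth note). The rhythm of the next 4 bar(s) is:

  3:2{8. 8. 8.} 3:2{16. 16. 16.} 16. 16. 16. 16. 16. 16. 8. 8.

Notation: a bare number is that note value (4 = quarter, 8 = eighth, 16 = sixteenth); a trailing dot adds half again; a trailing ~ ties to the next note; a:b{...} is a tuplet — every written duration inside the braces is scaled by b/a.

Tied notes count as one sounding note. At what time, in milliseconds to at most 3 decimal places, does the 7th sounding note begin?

1. 0.0ms @ 0 + 1000.0ms (1)
2. 1000.0ms @ 1 + 1000.0ms (1)
3. 2000.0ms @ 2 + 1000.0ms (1)
4. 3000.0ms @ 3 + 500.0ms (1/2)
5. 3500.0ms @ 7/2 + 500.0ms (1/2)
6. 4000.0ms @ 4 + 500.0ms (1/2)
7. 4500.0ms @ 9/2 + 750.0ms (3/4)
8. 5250.0ms @ 21/4 + 750.0ms (3/4)
9. 6000.0ms @ 6 + 750.0ms (3/4)
10. 6750.0ms @ 27/4 + 750.0ms (3/4)
11. 7500.0ms @ 15/2 + 750.0ms (3/4)
12. 8250.0ms @ 33/4 + 750.0ms (3/4)
13. 9000.0ms @ 9 + 1500.0ms (3/2)
14. 10500.0ms @ 21/2 + 1500.0ms (3/2)

note 7 onset = 9/2b = 4500.0ms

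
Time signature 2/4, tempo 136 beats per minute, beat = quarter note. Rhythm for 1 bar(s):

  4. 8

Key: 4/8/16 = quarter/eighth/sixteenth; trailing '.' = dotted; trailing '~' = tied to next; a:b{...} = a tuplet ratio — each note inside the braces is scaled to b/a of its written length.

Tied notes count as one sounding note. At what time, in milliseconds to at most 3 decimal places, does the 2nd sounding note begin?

note 2 onset = 3/2b = 661.765ms

1. 0.0ms @ 0 + 661.765ms (3/2)
2. 661.765ms @ 3/2 + 220.588ms (1/2)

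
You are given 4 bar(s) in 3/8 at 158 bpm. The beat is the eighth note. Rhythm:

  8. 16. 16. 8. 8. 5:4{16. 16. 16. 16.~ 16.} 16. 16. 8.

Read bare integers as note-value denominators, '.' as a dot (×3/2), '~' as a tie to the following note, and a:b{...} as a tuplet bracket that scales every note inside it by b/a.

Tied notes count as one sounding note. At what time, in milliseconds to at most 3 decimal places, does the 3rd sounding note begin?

note 3 onset = 9/4b = 854.43ms

1. 0.0ms @ 0 + 569.62ms (3/2)
2. 569.62ms @ 3/2 + 284.81ms (3/4)
3. 854.43ms @ 9/4 + 284.81ms (3/4)
4. 1139.241ms @ 3 + 569.62ms (3/2)
5. 1708.861ms @ 9/2 + 569.62ms (3/2)
6. 2278.481ms @ 6 + 227.848ms (3/5)
7. 2506.329ms @ 33/5 + 227.848ms (3/5)
8. 2734.177ms @ 36/5 + 227.848ms (3/5)
9. 2962.025ms @ 39/5 + 455.696ms (6/5)
10. 3417.722ms @ 9 + 284.81ms (3/4)
11. 3702.532ms @ 39/4 + 284.81ms (3/4)
12. 3987.342ms @ 21/2 + 569.62ms (3/2)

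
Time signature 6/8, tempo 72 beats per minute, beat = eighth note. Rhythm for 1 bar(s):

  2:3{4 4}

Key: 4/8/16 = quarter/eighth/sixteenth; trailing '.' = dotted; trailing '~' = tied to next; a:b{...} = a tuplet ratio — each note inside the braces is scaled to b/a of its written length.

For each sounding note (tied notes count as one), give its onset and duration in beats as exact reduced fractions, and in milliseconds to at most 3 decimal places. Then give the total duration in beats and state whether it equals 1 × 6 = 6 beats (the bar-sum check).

1) 0.0ms=0b +2500.0ms=3b
2) 2500.0ms=3b +2500.0ms=3b
Σ=6b of 6 (72bpm 6/8) — PASS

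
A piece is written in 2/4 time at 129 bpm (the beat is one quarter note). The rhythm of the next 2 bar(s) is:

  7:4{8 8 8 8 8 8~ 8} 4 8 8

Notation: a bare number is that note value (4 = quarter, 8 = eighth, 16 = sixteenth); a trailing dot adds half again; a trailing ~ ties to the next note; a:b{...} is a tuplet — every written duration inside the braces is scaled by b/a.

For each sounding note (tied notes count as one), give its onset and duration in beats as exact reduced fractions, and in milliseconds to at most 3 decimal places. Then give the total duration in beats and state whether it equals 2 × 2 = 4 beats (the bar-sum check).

1) 0.0ms=0b +132.89ms=2/7b
2) 132.89ms=2/7b +132.89ms=2/7b
3) 265.781ms=4/7b +132.89ms=2/7b
4) 398.671ms=6/7b +132.89ms=2/7b
5) 531.561ms=8/7b +132.89ms=2/7b
6) 664.452ms=10/7b +265.781ms=4/7b
7) 930.233ms=2b +465.116ms=1b
8) 1395.349ms=3b +232.558ms=1/2b
9) 1627.907ms=7/2b +232.558ms=1/2b
Σ=4b of 4 (129bpm 2/4) — PASS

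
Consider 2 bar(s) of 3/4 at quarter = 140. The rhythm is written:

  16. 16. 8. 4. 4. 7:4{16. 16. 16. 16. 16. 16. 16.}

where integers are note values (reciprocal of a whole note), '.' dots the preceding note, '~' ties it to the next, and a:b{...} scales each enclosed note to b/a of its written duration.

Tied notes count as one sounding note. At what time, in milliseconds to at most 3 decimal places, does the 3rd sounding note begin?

1. 0.0ms @ 0 + 160.714ms (3/8)
2. 160.714ms @ 3/8 + 160.714ms (3/8)
3. 321.429ms @ 3/4 + 321.429ms (3/4)
4. 642.857ms @ 3/2 + 642.857ms (3/2)
5. 1285.714ms @ 3 + 642.857ms (3/2)
6. 1928.571ms @ 9/2 + 91.837ms (3/14)
7. 2020.408ms @ 33/7 + 91.837ms (3/14)
8. 2112.245ms @ 69/14 + 91.837ms (3/14)
9. 2204.082ms @ 36/7 + 91.837ms (3/14)
10. 2295.918ms @ 75/14 + 91.837ms (3/14)
11. 2387.755ms @ 39/7 + 91.837ms (3/14)
12. 2479.592ms @ 81/14 + 91.837ms (3/14)

note 3 onset = 3/4b = 321.429ms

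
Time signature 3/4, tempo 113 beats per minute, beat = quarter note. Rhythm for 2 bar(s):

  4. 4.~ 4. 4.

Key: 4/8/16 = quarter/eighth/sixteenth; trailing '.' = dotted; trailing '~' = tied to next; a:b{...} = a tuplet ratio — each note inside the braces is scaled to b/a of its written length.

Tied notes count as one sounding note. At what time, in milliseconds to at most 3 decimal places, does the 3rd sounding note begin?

note 3 onset = 9/2b = 2389.381ms

1. 0.0ms @ 0 + 796.46ms (3/2)
2. 796.46ms @ 3/2 + 1592.92ms (3)
3. 2389.381ms @ 9/2 + 796.46ms (3/2)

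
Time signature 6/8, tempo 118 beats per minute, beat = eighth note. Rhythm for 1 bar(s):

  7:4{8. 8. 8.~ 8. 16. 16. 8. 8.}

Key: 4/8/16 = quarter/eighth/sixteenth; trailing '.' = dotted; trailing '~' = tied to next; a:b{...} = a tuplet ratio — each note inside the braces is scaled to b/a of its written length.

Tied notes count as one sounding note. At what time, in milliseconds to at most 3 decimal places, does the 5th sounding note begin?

1. 0.0ms @ 0 + 435.835ms (6/7)
2. 435.835ms @ 6/7 + 435.835ms (6/7)
3. 871.671ms @ 12/7 + 871.671ms (12/7)
4. 1743.341ms @ 24/7 + 217.918ms (3/7)
5. 1961.259ms @ 27/7 + 217.918ms (3/7)
6. 2179.177ms @ 30/7 + 435.835ms (6/7)
7. 2615.012ms @ 36/7 + 435.835ms (6/7)

note 5 onset = 27/7b = 1961.259ms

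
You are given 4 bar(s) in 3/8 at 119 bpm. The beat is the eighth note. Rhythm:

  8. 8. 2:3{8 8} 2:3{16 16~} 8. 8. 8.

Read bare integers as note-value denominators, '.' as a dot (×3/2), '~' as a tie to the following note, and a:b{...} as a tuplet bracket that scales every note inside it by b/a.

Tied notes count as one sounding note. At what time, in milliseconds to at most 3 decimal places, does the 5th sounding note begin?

1. 0.0ms @ 0 + 756.303ms (3/2)
2. 756.303ms @ 3/2 + 756.303ms (3/2)
3. 1512.605ms @ 3 + 756.303ms (3/2)
4. 2268.908ms @ 9/2 + 756.303ms (3/2)
5. 3025.21ms @ 6 + 378.151ms (3/4)
6. 3403.361ms @ 27/4 + 1134.454ms (9/4)
7. 4537.815ms @ 9 + 756.303ms (3/2)
8. 5294.118ms @ 21/2 + 756.303ms (3/2)

note 5 onset = 6b = 3025.21ms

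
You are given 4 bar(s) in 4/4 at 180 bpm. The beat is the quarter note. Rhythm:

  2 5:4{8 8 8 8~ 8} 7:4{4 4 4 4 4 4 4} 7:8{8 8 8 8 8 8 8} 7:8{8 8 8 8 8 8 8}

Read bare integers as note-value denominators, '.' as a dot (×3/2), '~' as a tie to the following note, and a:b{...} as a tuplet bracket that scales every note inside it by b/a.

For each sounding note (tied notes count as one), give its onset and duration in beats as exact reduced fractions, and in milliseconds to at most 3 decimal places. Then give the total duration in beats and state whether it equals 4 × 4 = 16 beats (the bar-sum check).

1) 0.0ms=0b +666.667ms=2b
2) 666.667ms=2b +133.333ms=2/5b
3) 800.0ms=12/5b +133.333ms=2/5b
4) 933.333ms=14/5b +133.333ms=2/5b
5) 1066.667ms=16/5b +266.667ms=4/5b
6) 1333.333ms=4b +190.476ms=4/7b
7) 1523.81ms=32/7b +190.476ms=4/7b
8) 1714.286ms=36/7b +190.476ms=4/7b
9) 1904.762ms=40/7b +190.476ms=4/7b
10) 2095.238ms=44/7b +190.476ms=4/7b
11) 2285.714ms=48/7b +190.476ms=4/7b
12) 2476.19ms=52/7b +190.476ms=4/7b
13) 2666.667ms=8b +190.476ms=4/7b
14) 2857.143ms=60/7b +190.476ms=4/7b
15) 3047.619ms=64/7b +190.476ms=4/7b
16) 3238.095ms=68/7b +190.476ms=4/7b
17) 3428.571ms=72/7b +190.476ms=4/7b
18) 3619.048ms=76/7b +190.476ms=4/7b
19) 3809.524ms=80/7b +190.476ms=4/7b
20) 4000.0ms=12b +190.476ms=4/7b
21) 4190.476ms=88/7b +190.476ms=4/7b
22) 4380.952ms=92/7b +190.476ms=4/7b
23) 4571.429ms=96/7b +190.476ms=4/7b
24) 4761.905ms=100/7b +190.476ms=4/7b
25) 4952.381ms=104/7b +190.476ms=4/7b
26) 5142.857ms=108/7b +190.476ms=4/7b
Σ=16b of 16 (180bpm 4/4) — PASS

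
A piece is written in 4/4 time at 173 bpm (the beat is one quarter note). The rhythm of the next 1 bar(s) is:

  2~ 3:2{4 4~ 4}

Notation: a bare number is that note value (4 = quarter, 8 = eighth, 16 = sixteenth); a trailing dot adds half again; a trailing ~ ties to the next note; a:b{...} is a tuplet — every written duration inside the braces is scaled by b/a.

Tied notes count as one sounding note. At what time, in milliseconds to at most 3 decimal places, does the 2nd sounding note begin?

1. 0.0ms @ 0 + 924.855ms (8/3)
2. 924.855ms @ 8/3 + 462.428ms (4/3)

note 2 onset = 8/3b = 924.855ms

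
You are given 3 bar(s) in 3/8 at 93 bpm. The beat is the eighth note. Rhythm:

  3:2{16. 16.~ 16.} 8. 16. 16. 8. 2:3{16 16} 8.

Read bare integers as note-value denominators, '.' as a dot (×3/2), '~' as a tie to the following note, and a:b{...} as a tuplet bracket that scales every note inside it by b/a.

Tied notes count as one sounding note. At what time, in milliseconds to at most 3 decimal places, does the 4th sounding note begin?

1. 0.0ms @ 0 + 322.581ms (1/2)
2. 322.581ms @ 1/2 + 645.161ms (1)
3. 967.742ms @ 3/2 + 967.742ms (3/2)
4. 1935.484ms @ 3 + 483.871ms (3/4)
5. 2419.355ms @ 15/4 + 483.871ms (3/4)
6. 2903.226ms @ 9/2 + 967.742ms (3/2)
7. 3870.968ms @ 6 + 483.871ms (3/4)
8. 4354.839ms @ 27/4 + 483.871ms (3/4)
9. 4838.71ms @ 15/2 + 967.742ms (3/2)

note 4 onset = 3b = 1935.484ms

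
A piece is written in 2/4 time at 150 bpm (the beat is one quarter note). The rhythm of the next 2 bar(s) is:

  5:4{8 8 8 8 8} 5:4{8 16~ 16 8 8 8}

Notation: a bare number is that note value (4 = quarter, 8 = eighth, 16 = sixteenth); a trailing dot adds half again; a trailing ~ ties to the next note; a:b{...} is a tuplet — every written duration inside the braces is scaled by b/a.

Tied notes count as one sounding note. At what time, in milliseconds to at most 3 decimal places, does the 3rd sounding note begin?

note 3 onset = 4/5b = 320.0ms

1. 0.0ms @ 0 + 160.0ms (2/5)
2. 160.0ms @ 2/5 + 160.0ms (2/5)
3. 320.0ms @ 4/5 + 160.0ms (2/5)
4. 480.0ms @ 6/5 + 160.0ms (2/5)
5. 640.0ms @ 8/5 + 160.0ms (2/5)
6. 800.0ms @ 2 + 160.0ms (2/5)
7. 960.0ms @ 12/5 + 160.0ms (2/5)
8. 1120.0ms @ 14/5 + 160.0ms (2/5)
9. 1280.0ms @ 16/5 + 160.0ms (2/5)
10. 1440.0ms @ 18/5 + 160.0ms (2/5)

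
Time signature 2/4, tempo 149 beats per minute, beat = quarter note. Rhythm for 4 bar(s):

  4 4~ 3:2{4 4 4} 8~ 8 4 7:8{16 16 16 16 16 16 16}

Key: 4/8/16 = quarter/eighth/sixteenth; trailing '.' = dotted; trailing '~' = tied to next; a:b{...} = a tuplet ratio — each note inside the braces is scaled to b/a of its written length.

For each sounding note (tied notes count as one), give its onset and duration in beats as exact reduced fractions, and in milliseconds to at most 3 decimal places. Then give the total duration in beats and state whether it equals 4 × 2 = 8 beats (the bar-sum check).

1) 0.0ms=0b +402.685ms=1b
2) 402.685ms=1b +671.141ms=5/3b
3) 1073.826ms=8/3b +268.456ms=2/3b
4) 1342.282ms=10/3b +268.456ms=2/3b
5) 1610.738ms=4b +402.685ms=1b
6) 2013.423ms=5b +402.685ms=1b
7) 2416.107ms=6b +115.053ms=2/7b
8) 2531.16ms=44/7b +115.053ms=2/7b
9) 2646.213ms=46/7b +115.053ms=2/7b
10) 2761.266ms=48/7b +115.053ms=2/7b
11) 2876.318ms=50/7b +115.053ms=2/7b
12) 2991.371ms=52/7b +115.053ms=2/7b
13) 3106.424ms=54/7b +115.053ms=2/7b
Σ=8b of 8 (149bpm 2/4) — PASS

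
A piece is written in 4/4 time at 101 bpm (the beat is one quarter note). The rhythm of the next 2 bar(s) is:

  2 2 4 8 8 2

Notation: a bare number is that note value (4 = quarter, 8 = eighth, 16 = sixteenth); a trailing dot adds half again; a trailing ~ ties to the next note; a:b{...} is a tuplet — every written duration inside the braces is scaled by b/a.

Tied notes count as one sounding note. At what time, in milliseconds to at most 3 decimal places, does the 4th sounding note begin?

1. 0.0ms @ 0 + 1188.119ms (2)
2. 1188.119ms @ 2 + 1188.119ms (2)
3. 2376.238ms @ 4 + 594.059ms (1)
4. 2970.297ms @ 5 + 297.03ms (1/2)
5. 3267.327ms @ 11/2 + 297.03ms (1/2)
6. 3564.356ms @ 6 + 1188.119ms (2)

note 4 onset = 5b = 2970.297ms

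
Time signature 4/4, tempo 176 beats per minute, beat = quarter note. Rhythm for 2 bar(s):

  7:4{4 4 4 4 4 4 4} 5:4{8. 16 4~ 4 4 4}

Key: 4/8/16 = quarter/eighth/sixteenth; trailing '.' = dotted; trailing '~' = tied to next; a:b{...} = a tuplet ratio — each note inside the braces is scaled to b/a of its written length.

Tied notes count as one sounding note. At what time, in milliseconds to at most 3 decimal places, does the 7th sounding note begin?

note 7 onset = 24/7b = 1168.831ms

1. 0.0ms @ 0 + 194.805ms (4/7)
2. 194.805ms @ 4/7 + 194.805ms (4/7)
3. 389.61ms @ 8/7 + 194.805ms (4/7)
4. 584.416ms @ 12/7 + 194.805ms (4/7)
5. 779.221ms @ 16/7 + 194.805ms (4/7)
6. 974.026ms @ 20/7 + 194.805ms (4/7)
7. 1168.831ms @ 24/7 + 194.805ms (4/7)
8. 1363.636ms @ 4 + 204.545ms (3/5)
9. 1568.182ms @ 23/5 + 68.182ms (1/5)
10. 1636.364ms @ 24/5 + 545.455ms (8/5)
11. 2181.818ms @ 32/5 + 272.727ms (4/5)
12. 2454.545ms @ 36/5 + 272.727ms (4/5)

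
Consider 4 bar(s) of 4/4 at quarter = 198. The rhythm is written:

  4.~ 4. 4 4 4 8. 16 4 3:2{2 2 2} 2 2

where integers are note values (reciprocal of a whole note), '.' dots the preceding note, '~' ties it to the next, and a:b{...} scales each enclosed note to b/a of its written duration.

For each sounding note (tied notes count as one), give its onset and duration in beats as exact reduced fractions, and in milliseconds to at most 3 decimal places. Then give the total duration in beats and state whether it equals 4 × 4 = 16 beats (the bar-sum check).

1) 0.0ms=0b +909.091ms=3b
2) 909.091ms=3b +303.03ms=1b
3) 1212.121ms=4b +303.03ms=1b
4) 1515.152ms=5b +303.03ms=1b
5) 1818.182ms=6b +227.273ms=3/4b
6) 2045.455ms=27/4b +75.758ms=1/4b
7) 2121.212ms=7b +303.03ms=1b
8) 2424.242ms=8b +404.04ms=4/3b
9) 2828.283ms=28/3b +404.04ms=4/3b
10) 3232.323ms=32/3b +404.04ms=4/3b
11) 3636.364ms=12b +606.061ms=2b
12) 4242.424ms=14b +606.061ms=2b
Σ=16b of 16 (198bpm 4/4) — PASS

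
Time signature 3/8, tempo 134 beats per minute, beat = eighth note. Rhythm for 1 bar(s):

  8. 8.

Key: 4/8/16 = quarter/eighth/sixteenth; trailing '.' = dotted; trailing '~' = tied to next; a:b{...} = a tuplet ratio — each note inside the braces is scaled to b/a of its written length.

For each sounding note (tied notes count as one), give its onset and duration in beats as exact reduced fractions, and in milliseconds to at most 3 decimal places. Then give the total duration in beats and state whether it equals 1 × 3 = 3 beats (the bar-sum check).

1) 0.0ms=0b +671.642ms=3/2b
2) 671.642ms=3/2b +671.642ms=3/2b
Σ=3b of 3 (134bpm 3/8) — PASS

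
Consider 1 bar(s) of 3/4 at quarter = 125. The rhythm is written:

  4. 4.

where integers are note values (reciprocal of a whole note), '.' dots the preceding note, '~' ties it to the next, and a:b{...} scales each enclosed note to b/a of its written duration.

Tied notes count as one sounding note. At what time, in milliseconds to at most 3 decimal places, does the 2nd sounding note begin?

1. 0.0ms @ 0 + 720.0ms (3/2)
2. 720.0ms @ 3/2 + 720.0ms (3/2)

note 2 onset = 3/2b = 720.0ms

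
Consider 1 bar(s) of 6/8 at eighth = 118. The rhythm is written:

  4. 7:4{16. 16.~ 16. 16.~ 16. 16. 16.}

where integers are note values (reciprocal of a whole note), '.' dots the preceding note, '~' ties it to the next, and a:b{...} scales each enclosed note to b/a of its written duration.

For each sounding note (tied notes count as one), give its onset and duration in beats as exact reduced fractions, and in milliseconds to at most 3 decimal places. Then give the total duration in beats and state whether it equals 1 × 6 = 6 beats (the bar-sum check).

1) 0.0ms=0b +1525.424ms=3b
2) 1525.424ms=3b +217.918ms=3/7b
3) 1743.341ms=24/7b +435.835ms=6/7b
4) 2179.177ms=30/7b +435.835ms=6/7b
5) 2615.012ms=36/7b +217.918ms=3/7b
6) 2832.93ms=39/7b +217.918ms=3/7b
Σ=6b of 6 (118bpm 6/8) — PASS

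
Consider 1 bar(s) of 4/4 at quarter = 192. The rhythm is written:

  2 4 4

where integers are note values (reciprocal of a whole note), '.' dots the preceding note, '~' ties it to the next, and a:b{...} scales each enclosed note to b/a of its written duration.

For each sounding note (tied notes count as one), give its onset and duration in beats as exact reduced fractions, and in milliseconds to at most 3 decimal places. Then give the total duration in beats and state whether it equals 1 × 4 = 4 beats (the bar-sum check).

1) 0.0ms=0b +625.0ms=2b
2) 625.0ms=2b +312.5ms=1b
3) 937.5ms=3b +312.5ms=1b
Σ=4b of 4 (192bpm 4/4) — PASS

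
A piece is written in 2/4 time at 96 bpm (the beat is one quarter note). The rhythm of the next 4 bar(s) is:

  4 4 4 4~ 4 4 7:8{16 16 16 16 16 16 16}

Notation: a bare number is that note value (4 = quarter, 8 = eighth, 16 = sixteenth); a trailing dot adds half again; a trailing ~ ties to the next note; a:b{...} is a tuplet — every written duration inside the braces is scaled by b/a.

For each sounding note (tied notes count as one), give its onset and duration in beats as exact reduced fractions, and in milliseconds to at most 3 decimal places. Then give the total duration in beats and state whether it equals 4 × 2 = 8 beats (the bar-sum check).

1) 0.0ms=0b +625.0ms=1b
2) 625.0ms=1b +625.0ms=1b
3) 1250.0ms=2b +625.0ms=1b
4) 1875.0ms=3b +1250.0ms=2b
5) 3125.0ms=5b +625.0ms=1b
6) 3750.0ms=6b +178.571ms=2/7b
7) 3928.571ms=44/7b +178.571ms=2/7b
8) 4107.143ms=46/7b +178.571ms=2/7b
9) 4285.714ms=48/7b +178.571ms=2/7b
10) 4464.286ms=50/7b +178.571ms=2/7b
11) 4642.857ms=52/7b +178.571ms=2/7b
12) 4821.429ms=54/7b +178.571ms=2/7b
Σ=8b of 8 (96bpm 2/4) — PASS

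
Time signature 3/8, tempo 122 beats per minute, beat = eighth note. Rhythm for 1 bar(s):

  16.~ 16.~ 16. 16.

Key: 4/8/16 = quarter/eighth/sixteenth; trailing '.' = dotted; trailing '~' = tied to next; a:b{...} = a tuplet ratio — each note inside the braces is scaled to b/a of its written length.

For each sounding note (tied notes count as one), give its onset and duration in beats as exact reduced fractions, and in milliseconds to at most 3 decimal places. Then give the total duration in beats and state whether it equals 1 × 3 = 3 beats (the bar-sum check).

1) 0.0ms=0b +1106.557ms=9/4b
2) 1106.557ms=9/4b +368.852ms=3/4b
Σ=3b of 3 (122bpm 3/8) — PASS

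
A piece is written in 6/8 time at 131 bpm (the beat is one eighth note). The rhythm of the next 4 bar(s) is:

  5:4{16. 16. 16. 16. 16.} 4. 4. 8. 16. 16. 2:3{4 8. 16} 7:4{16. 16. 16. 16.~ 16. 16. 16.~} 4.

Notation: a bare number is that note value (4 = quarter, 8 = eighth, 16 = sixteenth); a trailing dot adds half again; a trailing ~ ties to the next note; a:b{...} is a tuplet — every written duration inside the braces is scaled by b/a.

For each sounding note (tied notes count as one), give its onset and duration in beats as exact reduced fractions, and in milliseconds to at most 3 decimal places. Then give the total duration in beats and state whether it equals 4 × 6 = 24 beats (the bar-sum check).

1) 0.0ms=0b +274.809ms=3/5b
2) 274.809ms=3/5b +274.809ms=3/5b
3) 549.618ms=6/5b +274.809ms=3/5b
4) 824.427ms=9/5b +274.809ms=3/5b
5) 1099.237ms=12/5b +274.809ms=3/5b
6) 1374.046ms=3b +1374.046ms=3b
7) 2748.092ms=6b +1374.046ms=3b
8) 4122.137ms=9b +687.023ms=3/2b
9) 4809.16ms=21/2b +343.511ms=3/4b
10) 5152.672ms=45/4b +343.511ms=3/4b
11) 5496.183ms=12b +1374.046ms=3b
12) 6870.229ms=15b +1030.534ms=9/4b
13) 7900.763ms=69/4b +343.511ms=3/4b
14) 8244.275ms=18b +196.292ms=3/7b
15) 8440.567ms=129/7b +196.292ms=3/7b
16) 8636.859ms=132/7b +196.292ms=3/7b
17) 8833.152ms=135/7b +392.585ms=6/7b
18) 9225.736ms=141/7b +196.292ms=3/7b
19) 9422.028ms=144/7b +1570.338ms=24/7b
Σ=24b of 24 (131bpm 6/8) — PASS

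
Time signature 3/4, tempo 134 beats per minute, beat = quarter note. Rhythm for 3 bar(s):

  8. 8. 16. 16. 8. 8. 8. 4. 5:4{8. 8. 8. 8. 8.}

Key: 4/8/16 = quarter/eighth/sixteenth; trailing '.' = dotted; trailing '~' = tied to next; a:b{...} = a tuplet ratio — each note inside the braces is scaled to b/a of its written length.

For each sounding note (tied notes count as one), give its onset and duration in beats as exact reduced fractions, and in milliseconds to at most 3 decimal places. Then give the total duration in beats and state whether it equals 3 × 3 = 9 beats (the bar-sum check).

1) 0.0ms=0b +335.821ms=3/4b
2) 335.821ms=3/4b +335.821ms=3/4b
3) 671.642ms=3/2b +167.91ms=3/8b
4) 839.552ms=15/8b +167.91ms=3/8b
5) 1007.463ms=9/4b +335.821ms=3/4b
6) 1343.284ms=3b +335.821ms=3/4b
7) 1679.104ms=15/4b +335.821ms=3/4b
8) 2014.925ms=9/2b +671.642ms=3/2b
9) 2686.567ms=6b +268.657ms=3/5b
10) 2955.224ms=33/5b +268.657ms=3/5b
11) 3223.881ms=36/5b +268.657ms=3/5b
12) 3492.537ms=39/5b +268.657ms=3/5b
13) 3761.194ms=42/5b +268.657ms=3/5b
Σ=9b of 9 (134bpm 3/4) — PASS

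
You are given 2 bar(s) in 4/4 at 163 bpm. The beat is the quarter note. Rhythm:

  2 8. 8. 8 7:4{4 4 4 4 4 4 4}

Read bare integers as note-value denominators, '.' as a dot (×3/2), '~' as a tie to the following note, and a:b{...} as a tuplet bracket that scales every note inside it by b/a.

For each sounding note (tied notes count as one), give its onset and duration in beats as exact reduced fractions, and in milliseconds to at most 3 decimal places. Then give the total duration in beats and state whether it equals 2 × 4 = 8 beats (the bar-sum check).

1) 0.0ms=0b +736.196ms=2b
2) 736.196ms=2b +276.074ms=3/4b
3) 1012.27ms=11/4b +276.074ms=3/4b
4) 1288.344ms=7/2b +184.049ms=1/2b
5) 1472.393ms=4b +210.342ms=4/7b
6) 1682.734ms=32/7b +210.342ms=4/7b
7) 1893.076ms=36/7b +210.342ms=4/7b
8) 2103.418ms=40/7b +210.342ms=4/7b
9) 2313.76ms=44/7b +210.342ms=4/7b
10) 2524.102ms=48/7b +210.342ms=4/7b
11) 2734.443ms=52/7b +210.342ms=4/7b
Σ=8b of 8 (163bpm 4/4) — PASS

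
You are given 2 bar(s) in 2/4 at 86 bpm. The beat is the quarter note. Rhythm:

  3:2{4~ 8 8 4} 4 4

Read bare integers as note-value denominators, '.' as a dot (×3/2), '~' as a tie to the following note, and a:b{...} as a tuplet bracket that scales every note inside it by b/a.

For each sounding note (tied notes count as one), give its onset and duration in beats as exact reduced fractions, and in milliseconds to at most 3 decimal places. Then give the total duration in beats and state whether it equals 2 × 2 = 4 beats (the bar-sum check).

1) 0.0ms=0b +697.674ms=1b
2) 697.674ms=1b +232.558ms=1/3b
3) 930.233ms=4/3b +465.116ms=2/3b
4) 1395.349ms=2b +697.674ms=1b
5) 2093.023ms=3b +697.674ms=1b
Σ=4b of 4 (86bpm 2/4) — PASS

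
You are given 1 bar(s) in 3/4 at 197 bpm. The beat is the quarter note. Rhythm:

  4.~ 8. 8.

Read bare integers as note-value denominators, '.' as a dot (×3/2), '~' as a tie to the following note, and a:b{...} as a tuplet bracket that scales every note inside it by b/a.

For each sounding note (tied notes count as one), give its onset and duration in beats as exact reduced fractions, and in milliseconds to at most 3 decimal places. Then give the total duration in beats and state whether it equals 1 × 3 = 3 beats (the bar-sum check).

1) 0.0ms=0b +685.279ms=9/4b
2) 685.279ms=9/4b +228.426ms=3/4b
Σ=3b of 3 (197bpm 3/4) — PASS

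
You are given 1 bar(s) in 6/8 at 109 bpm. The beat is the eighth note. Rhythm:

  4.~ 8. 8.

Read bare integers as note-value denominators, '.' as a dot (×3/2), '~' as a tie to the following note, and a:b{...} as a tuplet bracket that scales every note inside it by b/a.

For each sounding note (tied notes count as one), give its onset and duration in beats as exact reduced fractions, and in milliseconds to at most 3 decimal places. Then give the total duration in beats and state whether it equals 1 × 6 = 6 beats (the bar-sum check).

1) 0.0ms=0b +2477.064ms=9/2b
2) 2477.064ms=9/2b +825.688ms=3/2b
Σ=6b of 6 (109bpm 6/8) — PASS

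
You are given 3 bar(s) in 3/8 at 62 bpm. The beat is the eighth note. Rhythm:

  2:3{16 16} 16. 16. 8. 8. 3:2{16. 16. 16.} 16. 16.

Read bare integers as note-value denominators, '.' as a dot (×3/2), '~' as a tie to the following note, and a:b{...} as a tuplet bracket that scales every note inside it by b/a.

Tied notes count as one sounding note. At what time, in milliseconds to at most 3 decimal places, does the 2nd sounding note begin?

1. 0.0ms @ 0 + 725.806ms (3/4)
2. 725.806ms @ 3/4 + 725.806ms (3/4)
3. 1451.613ms @ 3/2 + 725.806ms (3/4)
4. 2177.419ms @ 9/4 + 725.806ms (3/4)
5. 2903.226ms @ 3 + 1451.613ms (3/2)
6. 4354.839ms @ 9/2 + 1451.613ms (3/2)
7. 5806.452ms @ 6 + 483.871ms (1/2)
8. 6290.323ms @ 13/2 + 483.871ms (1/2)
9. 6774.194ms @ 7 + 483.871ms (1/2)
10. 7258.065ms @ 15/2 + 725.806ms (3/4)
11. 7983.871ms @ 33/4 + 725.806ms (3/4)

note 2 onset = 3/4b = 725.806ms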